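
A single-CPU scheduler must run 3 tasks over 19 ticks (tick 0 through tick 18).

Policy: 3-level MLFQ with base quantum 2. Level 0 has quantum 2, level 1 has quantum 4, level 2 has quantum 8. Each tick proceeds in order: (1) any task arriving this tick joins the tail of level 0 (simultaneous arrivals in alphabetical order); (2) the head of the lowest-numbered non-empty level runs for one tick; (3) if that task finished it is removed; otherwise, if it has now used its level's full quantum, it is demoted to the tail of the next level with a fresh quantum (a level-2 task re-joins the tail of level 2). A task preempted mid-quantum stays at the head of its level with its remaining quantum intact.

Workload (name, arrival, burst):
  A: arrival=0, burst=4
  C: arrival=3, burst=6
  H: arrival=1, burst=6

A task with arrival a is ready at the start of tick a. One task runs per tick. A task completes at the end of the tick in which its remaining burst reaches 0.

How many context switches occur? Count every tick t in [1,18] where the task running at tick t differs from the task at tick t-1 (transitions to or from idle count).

context switches = 6

t=0: L0/L1/L2 = A/-/- → run A
t=1: L0/L1/L2 = AH/-/- → run A
t=2: L0/L1/L2 = H/A/- → run H
t=3: L0/L1/L2 = HC/A/- → run H
t=4: L0/L1/L2 = C/AH/- → run C
t=5: L0/L1/L2 = C/AH/- → run C
t=6: L0/L1/L2 = -/AHC/- → run A
t=7: L0/L1/L2 = -/AHC/- → run A
t=8: L0/L1/L2 = -/HC/- → run H
t=9: L0/L1/L2 = -/HC/- → run H
t=10: L0/L1/L2 = -/HC/- → run H
t=11: L0/L1/L2 = -/HC/- → run H
t=12: L0/L1/L2 = -/C/- → run C
t=13: L0/L1/L2 = -/C/- → run C
t=14: L0/L1/L2 = -/C/- → run C
t=15: L0/L1/L2 = -/C/- → run C
t=16: (idle)
t=17: (idle)
t=18: (idle)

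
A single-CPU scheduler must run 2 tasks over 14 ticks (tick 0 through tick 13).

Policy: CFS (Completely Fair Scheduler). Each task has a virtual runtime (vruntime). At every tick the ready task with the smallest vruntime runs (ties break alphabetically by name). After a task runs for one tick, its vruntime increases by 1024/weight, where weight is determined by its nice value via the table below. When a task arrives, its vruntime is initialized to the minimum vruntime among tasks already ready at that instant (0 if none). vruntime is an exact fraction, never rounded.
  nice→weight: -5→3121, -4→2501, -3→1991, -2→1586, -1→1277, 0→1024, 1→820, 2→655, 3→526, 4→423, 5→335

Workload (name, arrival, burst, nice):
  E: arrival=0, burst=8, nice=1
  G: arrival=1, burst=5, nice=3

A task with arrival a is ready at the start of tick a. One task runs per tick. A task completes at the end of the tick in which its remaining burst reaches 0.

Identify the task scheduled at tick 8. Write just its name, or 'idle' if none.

t=0: vr[E=0] → run E
t=1: vr[E=256/205 G=256/205] → run E
t=2: vr[E=512/205 G=256/205] → run G
t=3: vr[E=512/205 G=172288/53915] → run E
t=4: vr[E=768/205 G=172288/53915] → run G
t=5: vr[E=768/205 G=277248/53915] → run E
t=6: vr[E=1024/205 G=277248/53915] → run E
t=7: vr[E=256/41 G=277248/53915] → run G
t=8: vr[E=256/41 G=382208/53915] → run E
t=9: vr[E=1536/205 G=382208/53915] → run G
t=10: vr[E=1536/205 G=487168/53915] → run E
t=11: vr[E=1792/205 G=487168/53915] → run E
t=12: vr[G=487168/53915] → run G
t=13: (idle)

running at tick 8 = E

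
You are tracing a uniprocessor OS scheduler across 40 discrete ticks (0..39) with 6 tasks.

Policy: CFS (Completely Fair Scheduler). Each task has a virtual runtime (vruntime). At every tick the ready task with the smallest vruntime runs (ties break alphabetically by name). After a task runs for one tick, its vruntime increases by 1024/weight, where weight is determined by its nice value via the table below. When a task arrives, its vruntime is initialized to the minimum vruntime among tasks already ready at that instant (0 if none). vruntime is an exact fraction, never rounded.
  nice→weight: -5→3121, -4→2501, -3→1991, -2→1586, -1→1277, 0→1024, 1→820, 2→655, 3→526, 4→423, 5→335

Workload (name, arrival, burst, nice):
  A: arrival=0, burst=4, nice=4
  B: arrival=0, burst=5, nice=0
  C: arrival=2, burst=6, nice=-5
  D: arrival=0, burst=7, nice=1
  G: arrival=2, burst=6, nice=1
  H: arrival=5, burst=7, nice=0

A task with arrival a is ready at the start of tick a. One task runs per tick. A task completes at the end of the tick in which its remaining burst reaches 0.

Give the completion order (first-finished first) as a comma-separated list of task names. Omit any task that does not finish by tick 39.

completion order = C, B, G, H, A, D

t=0: vr[A=0 B=0 D=0] → run A
t=1: vr[A=1024/423 B=0 D=0] → run B
t=2: vr[A=1024/423 B=1 C=0 D=0 G=0] → run C
t=3: vr[A=1024/423 B=1 C=1024/3121 D=0 G=0] → run D
t=4: vr[A=1024/423 B=1 C=1024/3121 D=256/205 G=0] → run G
t=5: vr[A=1024/423 B=1 C=1024/3121 D=256/205 G=256/205 H=1024/3121] → run C
t=6: vr[A=1024/423 B=1 C=2048/3121 D=256/205 G=256/205 H=1024/3121] → run H
t=7: vr[A=1024/423 B=1 C=2048/3121 D=256/205 G=256/205 H=4145/3121] → run C
t=8: vr[A=1024/423 B=1 C=3072/3121 D=256/205 G=256/205 H=4145/3121] → run C
t=9: vr[A=1024/423 B=1 C=4096/3121 D=256/205 G=256/205 H=4145/3121] → run B
t=10: vr[A=1024/423 B=2 C=4096/3121 D=256/205 G=256/205 H=4145/3121] → run D
t=11: vr[A=1024/423 B=2 C=4096/3121 D=512/205 G=256/205 H=4145/3121] → run G
t=12: vr[A=1024/423 B=2 C=4096/3121 D=512/205 G=512/205 H=4145/3121] → run C
t=13: vr[A=1024/423 B=2 C=5120/3121 D=512/205 G=512/205 H=4145/3121] → run H
t=14: vr[A=1024/423 B=2 C=5120/3121 D=512/205 G=512/205 H=7266/3121] → run C
t=15: vr[A=1024/423 B=2 D=512/205 G=512/205 H=7266/3121] → run B
t=16: vr[A=1024/423 B=3 D=512/205 G=512/205 H=7266/3121] → run H
t=17: vr[A=1024/423 B=3 D=512/205 G=512/205 H=10387/3121] → run A
t=18: vr[A=2048/423 B=3 D=512/205 G=512/205 H=10387/3121] → run D
t=19: vr[A=2048/423 B=3 D=768/205 G=512/205 H=10387/3121] → run G
t=20: vr[A=2048/423 B=3 D=768/205 G=768/205 H=10387/3121] → run B
t=21: vr[A=2048/423 B=4 D=768/205 G=768/205 H=10387/3121] → run H
t=22: vr[A=2048/423 B=4 D=768/205 G=768/205 H=13508/3121] → run D
t=23: vr[A=2048/423 B=4 D=1024/205 G=768/205 H=13508/3121] → run G
t=24: vr[A=2048/423 B=4 D=1024/205 G=1024/205 H=13508/3121] → run B
t=25: vr[A=2048/423 D=1024/205 G=1024/205 H=13508/3121] → run H
t=26: vr[A=2048/423 D=1024/205 G=1024/205 H=16629/3121] → run A
t=27: vr[A=1024/141 D=1024/205 G=1024/205 H=16629/3121] → run D
t=28: vr[A=1024/141 D=256/41 G=1024/205 H=16629/3121] → run G
t=29: vr[A=1024/141 D=256/41 G=256/41 H=16629/3121] → run H
t=30: vr[A=1024/141 D=256/41 G=256/41 H=19750/3121] → run D
t=31: vr[A=1024/141 D=1536/205 G=256/41 H=19750/3121] → run G
t=32: vr[A=1024/141 D=1536/205 H=19750/3121] → run H
t=33: vr[A=1024/141 D=1536/205] → run A
t=34: vr[D=1536/205] → run D
t=35: (idle)
t=36: (idle)
t=37: (idle)
t=38: (idle)
t=39: (idle)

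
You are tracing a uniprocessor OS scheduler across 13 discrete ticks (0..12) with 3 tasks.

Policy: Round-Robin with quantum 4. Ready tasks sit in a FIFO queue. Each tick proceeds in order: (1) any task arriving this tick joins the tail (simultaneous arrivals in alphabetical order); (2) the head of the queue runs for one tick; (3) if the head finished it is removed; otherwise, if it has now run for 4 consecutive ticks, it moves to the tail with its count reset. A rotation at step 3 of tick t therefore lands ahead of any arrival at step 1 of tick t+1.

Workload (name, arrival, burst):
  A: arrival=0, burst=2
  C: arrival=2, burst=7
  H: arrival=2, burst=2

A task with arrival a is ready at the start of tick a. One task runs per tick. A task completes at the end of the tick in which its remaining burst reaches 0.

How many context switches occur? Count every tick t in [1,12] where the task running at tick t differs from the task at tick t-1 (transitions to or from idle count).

t=0: queue=[A] q_used=0 → run A
t=1: queue=[A] q_used=1 → run A
t=2: queue=[C,H] q_used=0 → run C
t=3: queue=[C,H] q_used=1 → run C
t=4: queue=[C,H] q_used=2 → run C
t=5: queue=[C,H] q_used=3 → run C
t=6: queue=[H,C] q_used=0 → run H
t=7: queue=[H,C] q_used=1 → run H
t=8: queue=[C] q_used=0 → run C
t=9: queue=[C] q_used=1 → run C
t=10: queue=[C] q_used=2 → run C
t=11: (idle)
t=12: (idle)

context switches = 4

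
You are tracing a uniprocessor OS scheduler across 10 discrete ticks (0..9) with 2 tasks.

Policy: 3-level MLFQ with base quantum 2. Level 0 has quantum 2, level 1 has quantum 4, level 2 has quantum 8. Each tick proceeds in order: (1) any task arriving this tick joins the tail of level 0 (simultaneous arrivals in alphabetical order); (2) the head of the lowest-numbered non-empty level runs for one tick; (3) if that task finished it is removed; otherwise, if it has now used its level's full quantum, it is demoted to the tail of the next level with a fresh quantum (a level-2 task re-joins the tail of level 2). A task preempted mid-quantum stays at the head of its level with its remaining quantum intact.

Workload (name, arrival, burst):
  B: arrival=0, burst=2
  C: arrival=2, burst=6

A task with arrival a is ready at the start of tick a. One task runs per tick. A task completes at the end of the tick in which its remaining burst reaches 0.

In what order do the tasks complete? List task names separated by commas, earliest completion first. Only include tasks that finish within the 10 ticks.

t=0: L0/L1/L2 = B/-/- → run B
t=1: L0/L1/L2 = B/-/- → run B
t=2: L0/L1/L2 = C/-/- → run C
t=3: L0/L1/L2 = C/-/- → run C
t=4: L0/L1/L2 = -/C/- → run C
t=5: L0/L1/L2 = -/C/- → run C
t=6: L0/L1/L2 = -/C/- → run C
t=7: L0/L1/L2 = -/C/- → run C
t=8: (idle)
t=9: (idle)

completion order = B, C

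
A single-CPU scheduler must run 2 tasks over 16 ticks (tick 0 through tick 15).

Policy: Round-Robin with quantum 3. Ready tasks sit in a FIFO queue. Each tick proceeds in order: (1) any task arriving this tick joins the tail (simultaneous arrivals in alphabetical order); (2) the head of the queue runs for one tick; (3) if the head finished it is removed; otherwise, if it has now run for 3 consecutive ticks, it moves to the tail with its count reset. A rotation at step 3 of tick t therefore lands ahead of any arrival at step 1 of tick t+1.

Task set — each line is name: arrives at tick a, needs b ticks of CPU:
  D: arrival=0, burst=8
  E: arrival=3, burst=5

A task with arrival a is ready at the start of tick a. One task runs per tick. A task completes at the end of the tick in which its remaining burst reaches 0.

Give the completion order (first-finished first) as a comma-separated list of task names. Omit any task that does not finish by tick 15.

completion order = D, E

t=0: queue=[D] q_used=0 → run D
t=1: queue=[D] q_used=1 → run D
t=2: queue=[D] q_used=2 → run D
t=3: queue=[D,E] q_used=0 → run D
t=4: queue=[D,E] q_used=1 → run D
t=5: queue=[D,E] q_used=2 → run D
t=6: queue=[E,D] q_used=0 → run E
t=7: queue=[E,D] q_used=1 → run E
t=8: queue=[E,D] q_used=2 → run E
t=9: queue=[D,E] q_used=0 → run D
t=10: queue=[D,E] q_used=1 → run D
t=11: queue=[E] q_used=0 → run E
t=12: queue=[E] q_used=1 → run E
t=13: (idle)
t=14: (idle)
t=15: (idle)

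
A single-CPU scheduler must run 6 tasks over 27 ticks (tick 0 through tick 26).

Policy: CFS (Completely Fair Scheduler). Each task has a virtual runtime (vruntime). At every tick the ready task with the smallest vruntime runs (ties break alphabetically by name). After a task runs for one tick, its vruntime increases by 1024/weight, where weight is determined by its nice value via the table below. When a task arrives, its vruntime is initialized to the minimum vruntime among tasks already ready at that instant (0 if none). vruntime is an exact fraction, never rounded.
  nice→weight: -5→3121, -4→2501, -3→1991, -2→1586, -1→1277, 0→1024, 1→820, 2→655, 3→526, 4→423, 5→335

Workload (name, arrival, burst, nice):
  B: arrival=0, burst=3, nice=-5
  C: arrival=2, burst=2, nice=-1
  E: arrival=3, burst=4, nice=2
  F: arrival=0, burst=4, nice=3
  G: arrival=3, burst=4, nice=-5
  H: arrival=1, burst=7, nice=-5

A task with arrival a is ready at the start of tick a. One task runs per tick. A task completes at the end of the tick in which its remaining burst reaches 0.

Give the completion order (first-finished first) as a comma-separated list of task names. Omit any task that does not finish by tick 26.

t=0: vr[B=0 F=0] → run B
t=1: vr[B=1024/3121 F=0 H=0] → run F
t=2: vr[B=1024/3121 C=0 F=512/263 H=0] → run C
t=3: vr[B=1024/3121 C=1024/1277 E=0 F=512/263 G=0 H=0] → run E
t=4: vr[B=1024/3121 C=1024/1277 E=1024/655 F=512/263 G=0 H=0] → run G
t=5: vr[B=1024/3121 C=1024/1277 E=1024/655 F=512/263 G=1024/3121 H=0] → run H
t=6: vr[B=1024/3121 C=1024/1277 E=1024/655 F=512/263 G=1024/3121 H=1024/3121] → run B
t=7: vr[B=2048/3121 C=1024/1277 E=1024/655 F=512/263 G=1024/3121 H=1024/3121] → run G
t=8: vr[B=2048/3121 C=1024/1277 E=1024/655 F=512/263 G=2048/3121 H=1024/3121] → run H
t=9: vr[B=2048/3121 C=1024/1277 E=1024/655 F=512/263 G=2048/3121 H=2048/3121] → run B
t=10: vr[C=1024/1277 E=1024/655 F=512/263 G=2048/3121 H=2048/3121] → run G
t=11: vr[C=1024/1277 E=1024/655 F=512/263 G=3072/3121 H=2048/3121] → run H
t=12: vr[C=1024/1277 E=1024/655 F=512/263 G=3072/3121 H=3072/3121] → run C
t=13: vr[E=1024/655 F=512/263 G=3072/3121 H=3072/3121] → run G
t=14: vr[E=1024/655 F=512/263 H=3072/3121] → run H
t=15: vr[E=1024/655 F=512/263 H=4096/3121] → run H
t=16: vr[E=1024/655 F=512/263 H=5120/3121] → run E
t=17: vr[E=2048/655 F=512/263 H=5120/3121] → run H
t=18: vr[E=2048/655 F=512/263 H=6144/3121] → run F
t=19: vr[E=2048/655 F=1024/263 H=6144/3121] → run H
t=20: vr[E=2048/655 F=1024/263] → run E
t=21: vr[E=3072/655 F=1024/263] → run F
t=22: vr[E=3072/655 F=1536/263] → run E
t=23: vr[F=1536/263] → run F
t=24: (idle)
t=25: (idle)
t=26: (idle)

completion order = B, C, G, H, E, F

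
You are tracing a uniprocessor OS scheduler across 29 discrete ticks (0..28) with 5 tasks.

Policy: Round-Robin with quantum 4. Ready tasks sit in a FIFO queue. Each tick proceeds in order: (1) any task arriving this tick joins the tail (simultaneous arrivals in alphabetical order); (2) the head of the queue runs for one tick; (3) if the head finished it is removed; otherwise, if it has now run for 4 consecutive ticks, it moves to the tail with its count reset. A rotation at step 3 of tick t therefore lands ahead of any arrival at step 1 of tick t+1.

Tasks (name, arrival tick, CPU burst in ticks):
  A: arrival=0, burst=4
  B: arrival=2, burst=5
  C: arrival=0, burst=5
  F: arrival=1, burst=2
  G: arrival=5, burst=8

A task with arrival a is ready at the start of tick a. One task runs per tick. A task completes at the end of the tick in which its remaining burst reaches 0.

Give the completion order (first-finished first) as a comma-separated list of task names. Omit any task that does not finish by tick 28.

completion order = A, F, C, B, G

t=0: queue=[A,C] q_used=0 → run A
t=1: queue=[A,C,F] q_used=1 → run A
t=2: queue=[A,C,F,B] q_used=2 → run A
t=3: queue=[A,C,F,B] q_used=3 → run A
t=4: queue=[C,F,B] q_used=0 → run C
t=5: queue=[C,F,B,G] q_used=1 → run C
t=6: queue=[C,F,B,G] q_used=2 → run C
t=7: queue=[C,F,B,G] q_used=3 → run C
t=8: queue=[F,B,G,C] q_used=0 → run F
t=9: queue=[F,B,G,C] q_used=1 → run F
t=10: queue=[B,G,C] q_used=0 → run B
t=11: queue=[B,G,C] q_used=1 → run B
t=12: queue=[B,G,C] q_used=2 → run B
t=13: queue=[B,G,C] q_used=3 → run B
t=14: queue=[G,C,B] q_used=0 → run G
t=15: queue=[G,C,B] q_used=1 → run G
t=16: queue=[G,C,B] q_used=2 → run G
t=17: queue=[G,C,B] q_used=3 → run G
t=18: queue=[C,B,G] q_used=0 → run C
t=19: queue=[B,G] q_used=0 → run B
t=20: queue=[G] q_used=0 → run G
t=21: queue=[G] q_used=1 → run G
t=22: queue=[G] q_used=2 → run G
t=23: queue=[G] q_used=3 → run G
t=24: (idle)
t=25: (idle)
t=26: (idle)
t=27: (idle)
t=28: (idle)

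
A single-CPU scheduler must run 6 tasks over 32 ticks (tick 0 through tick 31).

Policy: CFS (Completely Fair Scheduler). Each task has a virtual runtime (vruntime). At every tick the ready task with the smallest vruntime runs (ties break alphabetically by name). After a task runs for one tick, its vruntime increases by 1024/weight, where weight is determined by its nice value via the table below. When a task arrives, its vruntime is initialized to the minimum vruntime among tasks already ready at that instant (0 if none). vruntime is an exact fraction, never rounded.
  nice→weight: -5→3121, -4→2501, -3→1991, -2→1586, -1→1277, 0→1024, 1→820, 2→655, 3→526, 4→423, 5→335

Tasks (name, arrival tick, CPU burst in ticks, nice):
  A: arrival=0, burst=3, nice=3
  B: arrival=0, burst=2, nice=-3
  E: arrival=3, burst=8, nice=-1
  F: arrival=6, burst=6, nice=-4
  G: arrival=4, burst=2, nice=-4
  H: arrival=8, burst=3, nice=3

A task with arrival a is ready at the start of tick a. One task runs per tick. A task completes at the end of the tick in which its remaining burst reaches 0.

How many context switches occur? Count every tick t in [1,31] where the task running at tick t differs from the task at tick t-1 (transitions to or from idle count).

context switches = 20

t=0: vr[A=0 B=0] → run A
t=1: vr[A=512/263 B=0] → run B
t=2: vr[A=512/263 B=1024/1991] → run B
t=3: vr[A=512/263 E=512/263] → run A
t=4: vr[A=1024/263 E=512/263 G=512/263] → run E
t=5: vr[A=1024/263 E=923136/335851 G=512/263] → run G
t=6: vr[A=1024/263 E=923136/335851 F=1549824/657763 G=1549824/657763] → run F
t=7: vr[A=1024/263 E=923136/335851 F=1819136/657763 G=1549824/657763] → run G
t=8: vr[A=1024/263 E=923136/335851 F=1819136/657763 H=923136/335851] → run E
t=9: vr[A=1024/263 E=1192448/335851 F=1819136/657763 H=923136/335851] → run H
t=10: vr[A=1024/263 E=1192448/335851 F=1819136/657763 H=1576960/335851] → run F
t=11: vr[A=1024/263 E=1192448/335851 F=2088448/657763 H=1576960/335851] → run F
t=12: vr[A=1024/263 E=1192448/335851 F=2357760/657763 H=1576960/335851] → run E
t=13: vr[A=1024/263 E=1461760/335851 F=2357760/657763 H=1576960/335851] → run F
t=14: vr[A=1024/263 E=1461760/335851 F=2627072/657763 H=1576960/335851] → run A
t=15: vr[E=1461760/335851 F=2627072/657763 H=1576960/335851] → run F
t=16: vr[E=1461760/335851 F=2896384/657763 H=1576960/335851] → run E
t=17: vr[E=1731072/335851 F=2896384/657763 H=1576960/335851] → run F
t=18: vr[E=1731072/335851 H=1576960/335851] → run H
t=19: vr[E=1731072/335851 H=2230784/335851] → run E
t=20: vr[E=2000384/335851 H=2230784/335851] → run E
t=21: vr[E=2269696/335851 H=2230784/335851] → run H
t=22: vr[E=2269696/335851] → run E
t=23: vr[E=2539008/335851] → run E
t=24: (idle)
t=25: (idle)
t=26: (idle)
t=27: (idle)
t=28: (idle)
t=29: (idle)
t=30: (idle)
t=31: (idle)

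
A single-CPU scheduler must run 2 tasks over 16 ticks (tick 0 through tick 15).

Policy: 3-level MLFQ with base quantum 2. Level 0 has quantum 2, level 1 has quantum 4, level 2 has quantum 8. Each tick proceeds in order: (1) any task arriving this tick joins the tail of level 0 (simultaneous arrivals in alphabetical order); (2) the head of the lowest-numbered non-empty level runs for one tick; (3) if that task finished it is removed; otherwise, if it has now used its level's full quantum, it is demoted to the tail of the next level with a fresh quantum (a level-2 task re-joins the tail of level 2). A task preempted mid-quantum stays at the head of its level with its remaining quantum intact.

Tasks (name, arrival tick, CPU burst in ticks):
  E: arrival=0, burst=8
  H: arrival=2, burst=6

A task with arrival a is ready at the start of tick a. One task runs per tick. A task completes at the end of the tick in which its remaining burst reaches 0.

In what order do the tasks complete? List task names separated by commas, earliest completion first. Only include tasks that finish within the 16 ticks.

t=0: L0/L1/L2 = E/-/- → run E
t=1: L0/L1/L2 = E/-/- → run E
t=2: L0/L1/L2 = H/E/- → run H
t=3: L0/L1/L2 = H/E/- → run H
t=4: L0/L1/L2 = -/EH/- → run E
t=5: L0/L1/L2 = -/EH/- → run E
t=6: L0/L1/L2 = -/EH/- → run E
t=7: L0/L1/L2 = -/EH/- → run E
t=8: L0/L1/L2 = -/H/E → run H
t=9: L0/L1/L2 = -/H/E → run H
t=10: L0/L1/L2 = -/H/E → run H
t=11: L0/L1/L2 = -/H/E → run H
t=12: L0/L1/L2 = -/-/E → run E
t=13: L0/L1/L2 = -/-/E → run E
t=14: (idle)
t=15: (idle)

completion order = H, E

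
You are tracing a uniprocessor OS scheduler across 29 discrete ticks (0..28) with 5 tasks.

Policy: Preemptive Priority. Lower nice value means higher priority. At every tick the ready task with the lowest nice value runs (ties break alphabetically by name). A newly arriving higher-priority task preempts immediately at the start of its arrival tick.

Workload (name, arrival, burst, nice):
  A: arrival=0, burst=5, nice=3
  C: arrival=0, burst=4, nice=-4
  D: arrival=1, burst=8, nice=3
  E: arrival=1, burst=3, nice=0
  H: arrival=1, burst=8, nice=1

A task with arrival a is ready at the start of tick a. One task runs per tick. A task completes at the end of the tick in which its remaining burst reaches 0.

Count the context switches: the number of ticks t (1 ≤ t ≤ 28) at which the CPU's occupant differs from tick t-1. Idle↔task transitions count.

context switches = 5

t=0: ready={A,C} → run C
t=1: ready={A,C,D,E,H} → run C
t=2: ready={A,C,D,E,H} → run C
t=3: ready={A,C,D,E,H} → run C
t=4: ready={A,D,E,H} → run E
t=5: ready={A,D,E,H} → run E
t=6: ready={A,D,E,H} → run E
t=7: ready={A,D,H} → run H
t=8: ready={A,D,H} → run H
t=9: ready={A,D,H} → run H
t=10: ready={A,D,H} → run H
t=11: ready={A,D,H} → run H
t=12: ready={A,D,H} → run H
t=13: ready={A,D,H} → run H
t=14: ready={A,D,H} → run H
t=15: ready={A,D} → run A
t=16: ready={A,D} → run A
t=17: ready={A,D} → run A
t=18: ready={A,D} → run A
t=19: ready={A,D} → run A
t=20: ready={D} → run D
t=21: ready={D} → run D
t=22: ready={D} → run D
t=23: ready={D} → run D
t=24: ready={D} → run D
t=25: ready={D} → run D
t=26: ready={D} → run D
t=27: ready={D} → run D
t=28: (idle)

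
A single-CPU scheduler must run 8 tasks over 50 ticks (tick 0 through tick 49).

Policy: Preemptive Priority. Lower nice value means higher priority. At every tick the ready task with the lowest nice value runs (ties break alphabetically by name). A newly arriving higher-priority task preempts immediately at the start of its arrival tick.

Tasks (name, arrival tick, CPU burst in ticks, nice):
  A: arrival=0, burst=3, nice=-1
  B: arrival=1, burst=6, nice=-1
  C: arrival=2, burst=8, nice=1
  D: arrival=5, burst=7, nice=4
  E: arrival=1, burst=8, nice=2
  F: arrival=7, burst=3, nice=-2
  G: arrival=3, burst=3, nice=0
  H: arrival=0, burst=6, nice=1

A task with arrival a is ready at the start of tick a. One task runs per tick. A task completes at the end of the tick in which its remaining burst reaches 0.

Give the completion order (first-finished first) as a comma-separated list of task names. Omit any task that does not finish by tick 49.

completion order = A, F, B, G, C, H, E, D

t=0: ready={A,H} → run A
t=1: ready={A,B,E,H} → run A
t=2: ready={A,B,C,E,H} → run A
t=3: ready={B,C,E,G,H} → run B
t=4: ready={B,C,E,G,H} → run B
t=5: ready={B,C,D,E,G,H} → run B
t=6: ready={B,C,D,E,G,H} → run B
t=7: ready={B,C,D,E,F,G,H} → run F
t=8: ready={B,C,D,E,F,G,H} → run F
t=9: ready={B,C,D,E,F,G,H} → run F
t=10: ready={B,C,D,E,G,H} → run B
t=11: ready={B,C,D,E,G,H} → run B
t=12: ready={C,D,E,G,H} → run G
t=13: ready={C,D,E,G,H} → run G
t=14: ready={C,D,E,G,H} → run G
t=15: ready={C,D,E,H} → run C
t=16: ready={C,D,E,H} → run C
t=17: ready={C,D,E,H} → run C
t=18: ready={C,D,E,H} → run C
t=19: ready={C,D,E,H} → run C
t=20: ready={C,D,E,H} → run C
t=21: ready={C,D,E,H} → run C
t=22: ready={C,D,E,H} → run C
t=23: ready={D,E,H} → run H
t=24: ready={D,E,H} → run H
t=25: ready={D,E,H} → run H
t=26: ready={D,E,H} → run H
t=27: ready={D,E,H} → run H
t=28: ready={D,E,H} → run H
t=29: ready={D,E} → run E
t=30: ready={D,E} → run E
t=31: ready={D,E} → run E
t=32: ready={D,E} → run E
t=33: ready={D,E} → run E
t=34: ready={D,E} → run E
t=35: ready={D,E} → run E
t=36: ready={D,E} → run E
t=37: ready={D} → run D
t=38: ready={D} → run D
t=39: ready={D} → run D
t=40: ready={D} → run D
t=41: ready={D} → run D
t=42: ready={D} → run D
t=43: ready={D} → run D
t=44: (idle)
t=45: (idle)
t=46: (idle)
t=47: (idle)
t=48: (idle)
t=49: (idle)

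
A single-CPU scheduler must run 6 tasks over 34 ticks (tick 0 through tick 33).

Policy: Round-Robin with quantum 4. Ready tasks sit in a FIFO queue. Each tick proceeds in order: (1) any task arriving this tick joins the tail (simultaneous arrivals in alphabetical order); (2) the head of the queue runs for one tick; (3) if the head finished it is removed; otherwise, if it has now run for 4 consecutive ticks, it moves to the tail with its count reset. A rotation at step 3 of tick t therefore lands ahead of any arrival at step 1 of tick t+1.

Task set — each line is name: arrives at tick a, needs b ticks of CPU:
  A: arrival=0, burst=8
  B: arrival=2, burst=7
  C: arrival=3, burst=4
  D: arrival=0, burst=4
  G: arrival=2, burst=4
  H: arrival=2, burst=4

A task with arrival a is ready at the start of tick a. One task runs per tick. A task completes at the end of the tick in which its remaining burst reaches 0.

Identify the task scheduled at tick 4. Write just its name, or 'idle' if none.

running at tick 4 = D

t=0: queue=[A,D] q_used=0 → run A
t=1: queue=[A,D] q_used=1 → run A
t=2: queue=[A,D,B,G,H] q_used=2 → run A
t=3: queue=[A,D,B,G,H,C] q_used=3 → run A
t=4: queue=[D,B,G,H,C,A] q_used=0 → run D
t=5: queue=[D,B,G,H,C,A] q_used=1 → run D
t=6: queue=[D,B,G,H,C,A] q_used=2 → run D
t=7: queue=[D,B,G,H,C,A] q_used=3 → run D
t=8: queue=[B,G,H,C,A] q_used=0 → run B
t=9: queue=[B,G,H,C,A] q_used=1 → run B
t=10: queue=[B,G,H,C,A] q_used=2 → run B
t=11: queue=[B,G,H,C,A] q_used=3 → run B
t=12: queue=[G,H,C,A,B] q_used=0 → run G
t=13: queue=[G,H,C,A,B] q_used=1 → run G
t=14: queue=[G,H,C,A,B] q_used=2 → run G
t=15: queue=[G,H,C,A,B] q_used=3 → run G
t=16: queue=[H,C,A,B] q_used=0 → run H
t=17: queue=[H,C,A,B] q_used=1 → run H
t=18: queue=[H,C,A,B] q_used=2 → run H
t=19: queue=[H,C,A,B] q_used=3 → run H
t=20: queue=[C,A,B] q_used=0 → run C
t=21: queue=[C,A,B] q_used=1 → run C
t=22: queue=[C,A,B] q_used=2 → run C
t=23: queue=[C,A,B] q_used=3 → run C
t=24: queue=[A,B] q_used=0 → run A
t=25: queue=[A,B] q_used=1 → run A
t=26: queue=[A,B] q_used=2 → run A
t=27: queue=[A,B] q_used=3 → run A
t=28: queue=[B] q_used=0 → run B
t=29: queue=[B] q_used=1 → run B
t=30: queue=[B] q_used=2 → run B
t=31: (idle)
t=32: (idle)
t=33: (idle)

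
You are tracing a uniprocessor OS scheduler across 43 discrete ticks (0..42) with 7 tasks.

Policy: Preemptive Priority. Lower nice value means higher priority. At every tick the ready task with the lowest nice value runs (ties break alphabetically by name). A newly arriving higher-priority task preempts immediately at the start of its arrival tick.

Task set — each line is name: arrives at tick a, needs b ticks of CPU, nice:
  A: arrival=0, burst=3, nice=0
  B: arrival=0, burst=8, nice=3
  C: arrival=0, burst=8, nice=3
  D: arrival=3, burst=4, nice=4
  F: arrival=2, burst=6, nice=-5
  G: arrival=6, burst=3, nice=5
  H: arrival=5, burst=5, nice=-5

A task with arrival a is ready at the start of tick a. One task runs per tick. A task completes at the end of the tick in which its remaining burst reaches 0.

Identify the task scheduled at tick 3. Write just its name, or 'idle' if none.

t=0: ready={A,B,C} → run A
t=1: ready={A,B,C} → run A
t=2: ready={A,B,C,F} → run F
t=3: ready={A,B,C,D,F} → run F
t=4: ready={A,B,C,D,F} → run F
t=5: ready={A,B,C,D,F,H} → run F
t=6: ready={A,B,C,D,F,G,H} → run F
t=7: ready={A,B,C,D,F,G,H} → run F
t=8: ready={A,B,C,D,G,H} → run H
t=9: ready={A,B,C,D,G,H} → run H
t=10: ready={A,B,C,D,G,H} → run H
t=11: ready={A,B,C,D,G,H} → run H
t=12: ready={A,B,C,D,G,H} → run H
t=13: ready={A,B,C,D,G} → run A
t=14: ready={B,C,D,G} → run B
t=15: ready={B,C,D,G} → run B
t=16: ready={B,C,D,G} → run B
t=17: ready={B,C,D,G} → run B
t=18: ready={B,C,D,G} → run B
t=19: ready={B,C,D,G} → run B
t=20: ready={B,C,D,G} → run B
t=21: ready={B,C,D,G} → run B
t=22: ready={C,D,G} → run C
t=23: ready={C,D,G} → run C
t=24: ready={C,D,G} → run C
t=25: ready={C,D,G} → run C
t=26: ready={C,D,G} → run C
t=27: ready={C,D,G} → run C
t=28: ready={C,D,G} → run C
t=29: ready={C,D,G} → run C
t=30: ready={D,G} → run D
t=31: ready={D,G} → run D
t=32: ready={D,G} → run D
t=33: ready={D,G} → run D
t=34: ready={G} → run G
t=35: ready={G} → run G
t=36: ready={G} → run G
t=37: (idle)
t=38: (idle)
t=39: (idle)
t=40: (idle)
t=41: (idle)
t=42: (idle)

running at tick 3 = F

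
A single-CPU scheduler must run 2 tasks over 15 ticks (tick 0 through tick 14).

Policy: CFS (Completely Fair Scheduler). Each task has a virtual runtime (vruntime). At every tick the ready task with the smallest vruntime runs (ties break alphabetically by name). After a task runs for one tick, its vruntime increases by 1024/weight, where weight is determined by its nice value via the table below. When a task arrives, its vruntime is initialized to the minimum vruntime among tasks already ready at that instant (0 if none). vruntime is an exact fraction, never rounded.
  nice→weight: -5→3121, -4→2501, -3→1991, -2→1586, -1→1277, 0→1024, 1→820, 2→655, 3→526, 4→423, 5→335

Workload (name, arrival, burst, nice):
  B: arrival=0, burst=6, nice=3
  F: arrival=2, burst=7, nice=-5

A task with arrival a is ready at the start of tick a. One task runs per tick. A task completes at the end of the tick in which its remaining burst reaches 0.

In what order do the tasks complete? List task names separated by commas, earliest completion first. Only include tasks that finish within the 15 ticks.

t=0: vr[B=0] → run B
t=1: vr[B=512/263] → run B
t=2: vr[B=1024/263 F=1024/263] → run B
t=3: vr[B=1536/263 F=1024/263] → run F
t=4: vr[B=1536/263 F=3465216/820823] → run F
t=5: vr[B=1536/263 F=3734528/820823] → run F
t=6: vr[B=1536/263 F=4003840/820823] → run F
t=7: vr[B=1536/263 F=4273152/820823] → run F
t=8: vr[B=1536/263 F=4542464/820823] → run F
t=9: vr[B=1536/263 F=4811776/820823] → run B
t=10: vr[B=2048/263 F=4811776/820823] → run F
t=11: vr[B=2048/263] → run B
t=12: vr[B=2560/263] → run B
t=13: (idle)
t=14: (idle)

completion order = F, B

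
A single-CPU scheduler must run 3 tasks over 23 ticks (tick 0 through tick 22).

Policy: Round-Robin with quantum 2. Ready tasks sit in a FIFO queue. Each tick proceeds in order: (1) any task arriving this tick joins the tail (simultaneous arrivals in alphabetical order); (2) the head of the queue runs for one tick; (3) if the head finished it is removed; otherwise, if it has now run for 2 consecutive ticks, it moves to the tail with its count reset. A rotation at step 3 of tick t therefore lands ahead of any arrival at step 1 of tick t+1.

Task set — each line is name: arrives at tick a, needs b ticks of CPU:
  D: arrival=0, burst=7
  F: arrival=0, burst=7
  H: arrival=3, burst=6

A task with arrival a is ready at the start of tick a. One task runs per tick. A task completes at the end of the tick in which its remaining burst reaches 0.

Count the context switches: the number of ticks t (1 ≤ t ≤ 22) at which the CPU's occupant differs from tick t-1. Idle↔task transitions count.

context switches = 11

t=0: queue=[D,F] q_used=0 → run D
t=1: queue=[D,F] q_used=1 → run D
t=2: queue=[F,D] q_used=0 → run F
t=3: queue=[F,D,H] q_used=1 → run F
t=4: queue=[D,H,F] q_used=0 → run D
t=5: queue=[D,H,F] q_used=1 → run D
t=6: queue=[H,F,D] q_used=0 → run H
t=7: queue=[H,F,D] q_used=1 → run H
t=8: queue=[F,D,H] q_used=0 → run F
t=9: queue=[F,D,H] q_used=1 → run F
t=10: queue=[D,H,F] q_used=0 → run D
t=11: queue=[D,H,F] q_used=1 → run D
t=12: queue=[H,F,D] q_used=0 → run H
t=13: queue=[H,F,D] q_used=1 → run H
t=14: queue=[F,D,H] q_used=0 → run F
t=15: queue=[F,D,H] q_used=1 → run F
t=16: queue=[D,H,F] q_used=0 → run D
t=17: queue=[H,F] q_used=0 → run H
t=18: queue=[H,F] q_used=1 → run H
t=19: queue=[F] q_used=0 → run F
t=20: (idle)
t=21: (idle)
t=22: (idle)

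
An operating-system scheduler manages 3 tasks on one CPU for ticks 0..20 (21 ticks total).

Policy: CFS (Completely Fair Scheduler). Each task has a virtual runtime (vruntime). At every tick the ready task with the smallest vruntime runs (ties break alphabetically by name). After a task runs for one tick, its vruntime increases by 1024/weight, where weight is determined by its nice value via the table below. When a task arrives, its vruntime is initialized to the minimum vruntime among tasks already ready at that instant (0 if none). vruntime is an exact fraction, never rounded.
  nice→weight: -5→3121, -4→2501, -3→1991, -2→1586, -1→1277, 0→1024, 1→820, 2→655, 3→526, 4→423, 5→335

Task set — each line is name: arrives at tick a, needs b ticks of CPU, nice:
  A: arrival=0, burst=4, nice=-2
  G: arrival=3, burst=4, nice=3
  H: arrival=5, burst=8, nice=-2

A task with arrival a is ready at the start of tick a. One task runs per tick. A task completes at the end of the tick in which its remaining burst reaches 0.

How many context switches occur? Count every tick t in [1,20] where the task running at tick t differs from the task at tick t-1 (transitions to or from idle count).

context switches = 7

t=0: vr[A=0] → run A
t=1: vr[A=512/793] → run A
t=2: vr[A=1024/793] → run A
t=3: vr[A=1536/793 G=1536/793] → run A
t=4: vr[G=1536/793] → run G
t=5: vr[G=809984/208559 H=809984/208559] → run G
t=6: vr[G=1216000/208559 H=809984/208559] → run H
t=7: vr[G=1216000/208559 H=944640/208559] → run H
t=8: vr[G=1216000/208559 H=1079296/208559] → run H
t=9: vr[G=1216000/208559 H=1213952/208559] → run H
t=10: vr[G=1216000/208559 H=1348608/208559] → run G
t=11: vr[G=1622016/208559 H=1348608/208559] → run H
t=12: vr[G=1622016/208559 H=1483264/208559] → run H
t=13: vr[G=1622016/208559 H=1617920/208559] → run H
t=14: vr[G=1622016/208559 H=1752576/208559] → run G
t=15: vr[H=1752576/208559] → run H
t=16: (idle)
t=17: (idle)
t=18: (idle)
t=19: (idle)
t=20: (idle)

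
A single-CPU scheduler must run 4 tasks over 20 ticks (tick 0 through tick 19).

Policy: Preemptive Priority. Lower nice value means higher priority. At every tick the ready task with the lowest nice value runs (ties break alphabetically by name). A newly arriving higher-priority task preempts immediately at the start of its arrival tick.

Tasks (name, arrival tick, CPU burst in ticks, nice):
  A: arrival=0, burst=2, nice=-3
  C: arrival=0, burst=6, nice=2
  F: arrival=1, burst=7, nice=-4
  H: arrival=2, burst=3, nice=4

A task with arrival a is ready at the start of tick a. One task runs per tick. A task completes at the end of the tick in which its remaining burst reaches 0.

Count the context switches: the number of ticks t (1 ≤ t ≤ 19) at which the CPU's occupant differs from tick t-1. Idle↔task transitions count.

context switches = 5

t=0: ready={A,C} → run A
t=1: ready={A,C,F} → run F
t=2: ready={A,C,F,H} → run F
t=3: ready={A,C,F,H} → run F
t=4: ready={A,C,F,H} → run F
t=5: ready={A,C,F,H} → run F
t=6: ready={A,C,F,H} → run F
t=7: ready={A,C,F,H} → run F
t=8: ready={A,C,H} → run A
t=9: ready={C,H} → run C
t=10: ready={C,H} → run C
t=11: ready={C,H} → run C
t=12: ready={C,H} → run C
t=13: ready={C,H} → run C
t=14: ready={C,H} → run C
t=15: ready={H} → run H
t=16: ready={H} → run H
t=17: ready={H} → run H
t=18: (idle)
t=19: (idle)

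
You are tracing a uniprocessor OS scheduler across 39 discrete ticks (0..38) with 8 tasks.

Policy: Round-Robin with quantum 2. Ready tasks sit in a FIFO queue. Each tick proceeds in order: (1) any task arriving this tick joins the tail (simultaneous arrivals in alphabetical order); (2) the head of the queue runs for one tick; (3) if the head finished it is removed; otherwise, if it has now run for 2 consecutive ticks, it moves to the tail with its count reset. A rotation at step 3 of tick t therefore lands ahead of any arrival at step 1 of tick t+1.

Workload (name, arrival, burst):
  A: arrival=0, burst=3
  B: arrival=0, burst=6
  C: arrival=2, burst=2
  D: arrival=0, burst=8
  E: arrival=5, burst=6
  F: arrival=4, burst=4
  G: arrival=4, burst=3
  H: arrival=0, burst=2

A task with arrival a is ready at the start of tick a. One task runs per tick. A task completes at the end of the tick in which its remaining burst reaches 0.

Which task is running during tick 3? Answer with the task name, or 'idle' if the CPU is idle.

t=0: queue=[A,B,D,H] q_used=0 → run A
t=1: queue=[A,B,D,H] q_used=1 → run A
t=2: queue=[B,D,H,A,C] q_used=0 → run B
t=3: queue=[B,D,H,A,C] q_used=1 → run B
t=4: queue=[D,H,A,C,B,F,G] q_used=0 → run D
t=5: queue=[D,H,A,C,B,F,G,E] q_used=1 → run D
t=6: queue=[H,A,C,B,F,G,E,D] q_used=0 → run H
t=7: queue=[H,A,C,B,F,G,E,D] q_used=1 → run H
t=8: queue=[A,C,B,F,G,E,D] q_used=0 → run A
t=9: queue=[C,B,F,G,E,D] q_used=0 → run C
t=10: queue=[C,B,F,G,E,D] q_used=1 → run C
t=11: queue=[B,F,G,E,D] q_used=0 → run B
t=12: queue=[B,F,G,E,D] q_used=1 → run B
t=13: queue=[F,G,E,D,B] q_used=0 → run F
t=14: queue=[F,G,E,D,B] q_used=1 → run F
t=15: queue=[G,E,D,B,F] q_used=0 → run G
t=16: queue=[G,E,D,B,F] q_used=1 → run G
t=17: queue=[E,D,B,F,G] q_used=0 → run E
t=18: queue=[E,D,B,F,G] q_used=1 → run E
t=19: queue=[D,B,F,G,E] q_used=0 → run D
t=20: queue=[D,B,F,G,E] q_used=1 → run D
t=21: queue=[B,F,G,E,D] q_used=0 → run B
t=22: queue=[B,F,G,E,D] q_used=1 → run B
t=23: queue=[F,G,E,D] q_used=0 → run F
t=24: queue=[F,G,E,D] q_used=1 → run F
t=25: queue=[G,E,D] q_used=0 → run G
t=26: queue=[E,D] q_used=0 → run E
t=27: queue=[E,D] q_used=1 → run E
t=28: queue=[D,E] q_used=0 → run D
t=29: queue=[D,E] q_used=1 → run D
t=30: queue=[E,D] q_used=0 → run E
t=31: queue=[E,D] q_used=1 → run E
t=32: queue=[D] q_used=0 → run D
t=33: queue=[D] q_used=1 → run D
t=34: (idle)
t=35: (idle)
t=36: (idle)
t=37: (idle)
t=38: (idle)

running at tick 3 = B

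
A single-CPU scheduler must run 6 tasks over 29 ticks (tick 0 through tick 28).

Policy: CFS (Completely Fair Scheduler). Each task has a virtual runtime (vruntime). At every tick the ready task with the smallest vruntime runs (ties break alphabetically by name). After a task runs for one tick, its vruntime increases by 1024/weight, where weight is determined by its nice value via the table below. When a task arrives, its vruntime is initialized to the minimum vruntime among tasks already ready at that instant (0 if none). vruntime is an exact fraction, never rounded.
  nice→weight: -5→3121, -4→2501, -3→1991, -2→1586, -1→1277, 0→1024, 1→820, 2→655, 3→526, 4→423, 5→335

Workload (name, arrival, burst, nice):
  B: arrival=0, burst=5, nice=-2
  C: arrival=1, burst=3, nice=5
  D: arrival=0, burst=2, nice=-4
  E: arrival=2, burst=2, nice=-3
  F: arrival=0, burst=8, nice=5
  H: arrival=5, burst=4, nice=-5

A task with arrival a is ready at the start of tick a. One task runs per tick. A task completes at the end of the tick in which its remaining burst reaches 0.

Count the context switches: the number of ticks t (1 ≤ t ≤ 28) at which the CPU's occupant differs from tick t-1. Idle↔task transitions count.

t=0: vr[B=0 D=0 F=0] → run B
t=1: vr[B=512/793 C=0 D=0 F=0] → run C
t=2: vr[B=512/793 C=1024/335 D=0 E=0 F=0] → run D
t=3: vr[B=512/793 C=1024/335 D=1024/2501 E=0 F=0] → run E
t=4: vr[B=512/793 C=1024/335 D=1024/2501 E=1024/1991 F=0] → run F
t=5: vr[B=512/793 C=1024/335 D=1024/2501 E=1024/1991 F=1024/335 H=1024/2501] → run D
t=6: vr[B=512/793 C=1024/335 E=1024/1991 F=1024/335 H=1024/2501] → run H
t=7: vr[B=512/793 C=1024/335 E=1024/1991 F=1024/335 H=5756928/7805621] → run E
t=8: vr[B=512/793 C=1024/335 F=1024/335 H=5756928/7805621] → run B
t=9: vr[B=1024/793 C=1024/335 F=1024/335 H=5756928/7805621] → run H
t=10: vr[B=1024/793 C=1024/335 F=1024/335 H=8317952/7805621] → run H
t=11: vr[B=1024/793 C=1024/335 F=1024/335 H=10878976/7805621] → run B
t=12: vr[B=1536/793 C=1024/335 F=1024/335 H=10878976/7805621] → run H
t=13: vr[B=1536/793 C=1024/335 F=1024/335] → run B
t=14: vr[B=2048/793 C=1024/335 F=1024/335] → run B
t=15: vr[C=1024/335 F=1024/335] → run C
t=16: vr[C=2048/335 F=1024/335] → run F
t=17: vr[C=2048/335 F=2048/335] → run C
t=18: vr[F=2048/335] → run F
t=19: vr[F=3072/335] → run F
t=20: vr[F=4096/335] → run F
t=21: vr[F=1024/67] → run F
t=22: vr[F=6144/335] → run F
t=23: vr[F=7168/335] → run F
t=24: (idle)
t=25: (idle)
t=26: (idle)
t=27: (idle)
t=28: (idle)

context switches = 17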